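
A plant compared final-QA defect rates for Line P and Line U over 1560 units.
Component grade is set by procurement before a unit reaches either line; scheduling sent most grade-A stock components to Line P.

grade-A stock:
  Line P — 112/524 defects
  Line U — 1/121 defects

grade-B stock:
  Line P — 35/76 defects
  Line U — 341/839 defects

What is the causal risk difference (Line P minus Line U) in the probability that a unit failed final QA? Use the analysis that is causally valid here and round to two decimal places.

Component grade satisfies the back-door criterion: it is not a descendant of the line, and it blocks the spurious path from line to outcome. Adjusting for it (i.e., using the within-component grade rates) gives the causal effect.
Adjusting over the population distribution of component grade: 0.413·(0.214−0.008) + 0.587·(0.461−0.406) = +0.117.

+0.12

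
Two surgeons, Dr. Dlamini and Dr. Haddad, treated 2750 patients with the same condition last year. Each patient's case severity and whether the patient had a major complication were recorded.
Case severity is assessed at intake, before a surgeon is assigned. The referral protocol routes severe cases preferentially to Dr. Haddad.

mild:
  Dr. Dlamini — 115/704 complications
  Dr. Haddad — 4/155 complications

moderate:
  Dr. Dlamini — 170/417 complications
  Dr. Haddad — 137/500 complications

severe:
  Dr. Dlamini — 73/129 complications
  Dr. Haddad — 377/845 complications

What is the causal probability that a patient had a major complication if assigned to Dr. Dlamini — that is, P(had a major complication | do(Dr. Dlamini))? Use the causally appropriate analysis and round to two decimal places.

The stratified and pooled comparisons disagree (Dr. Haddad wins within each case severity; Dr. Dlamini wins overall), so the answer turns on the causal role of case severity.
Case severity satisfies the back-door criterion: it is not a descendant of the surgeon, and it blocks the spurious path from surgeon to outcome. Adjusting for it (i.e., using the within-case severity rates) gives the causal effect.
Standardising Dr. Dlamini to the population case severity mix: 0.312·115/704 + 0.333·170/417 + 0.354·73/129 = 0.387.

0.39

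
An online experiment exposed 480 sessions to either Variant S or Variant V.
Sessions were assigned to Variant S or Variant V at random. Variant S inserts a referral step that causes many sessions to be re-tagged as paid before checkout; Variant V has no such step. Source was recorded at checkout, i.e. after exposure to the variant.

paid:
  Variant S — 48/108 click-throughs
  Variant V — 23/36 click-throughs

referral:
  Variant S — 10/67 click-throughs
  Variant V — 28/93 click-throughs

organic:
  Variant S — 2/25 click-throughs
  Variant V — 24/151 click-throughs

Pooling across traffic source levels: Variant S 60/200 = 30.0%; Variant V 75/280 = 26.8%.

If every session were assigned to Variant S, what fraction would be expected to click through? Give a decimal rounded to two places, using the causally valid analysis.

0.30

Traffic source is downstream of the variant. One should not condition on a consequence of treatment, so the overall rates are the right comparison.
So P(outcome | do(Variant S)) is just the pooled rate for Variant S: 60/200 = 0.300.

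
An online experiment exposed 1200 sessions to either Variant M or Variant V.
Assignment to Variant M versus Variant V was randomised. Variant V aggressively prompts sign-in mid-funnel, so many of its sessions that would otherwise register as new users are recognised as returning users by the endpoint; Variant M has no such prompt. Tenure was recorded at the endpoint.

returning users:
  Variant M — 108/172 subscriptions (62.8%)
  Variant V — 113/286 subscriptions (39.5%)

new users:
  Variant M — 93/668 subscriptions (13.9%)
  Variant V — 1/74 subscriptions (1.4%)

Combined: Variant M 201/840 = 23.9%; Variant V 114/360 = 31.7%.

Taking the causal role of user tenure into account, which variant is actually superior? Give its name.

User tenure is downstream of the variant. One should not condition on a consequence of treatment, so the overall rates are the right comparison.
Pooled: Variant M 23.9% vs Variant V 31.7%; Variant V is higher overall.

Variant V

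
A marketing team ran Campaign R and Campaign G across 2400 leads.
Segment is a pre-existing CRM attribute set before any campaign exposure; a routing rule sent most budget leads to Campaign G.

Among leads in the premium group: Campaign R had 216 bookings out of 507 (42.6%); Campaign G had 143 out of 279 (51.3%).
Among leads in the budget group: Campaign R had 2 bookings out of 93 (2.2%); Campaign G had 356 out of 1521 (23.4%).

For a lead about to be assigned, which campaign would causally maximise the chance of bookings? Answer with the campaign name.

Campaign G

The stratified and pooled comparisons disagree (Campaign G wins within each customer segment; Campaign R wins overall), so the answer turns on the causal role of customer segment.
Customer segment satisfies the back-door criterion: it is not a descendant of the campaign, and it blocks the spurious path from campaign to outcome. Adjusting for it (i.e., using the within-customer segment rates) gives the causal effect.
Within each level — premium: 42.6% vs 51.3%; budget: 2.2% vs 23.4% — Campaign G is higher every time.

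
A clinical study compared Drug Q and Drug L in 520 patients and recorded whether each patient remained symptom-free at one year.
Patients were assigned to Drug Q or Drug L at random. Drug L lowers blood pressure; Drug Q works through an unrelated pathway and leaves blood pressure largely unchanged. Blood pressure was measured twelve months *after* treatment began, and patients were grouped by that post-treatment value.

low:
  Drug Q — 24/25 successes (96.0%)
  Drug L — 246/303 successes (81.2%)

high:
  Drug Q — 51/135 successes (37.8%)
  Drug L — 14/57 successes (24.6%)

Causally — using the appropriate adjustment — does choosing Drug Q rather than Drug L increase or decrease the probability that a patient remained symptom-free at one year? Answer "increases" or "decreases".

Within every blood pressure level Drug Q has the higher rate, yet pooled Drug L does — Simpson's reversal.
Blood pressure is recorded after the drug and is itself shifted by it — it sits on the causal path from drug to outcome. Conditioning on a mediator would strip out part of the effect we want; the pooled comparison gives the total causal effect.
Pooled: Drug Q 46.9% vs Drug L 72.2%; Drug L is higher overall.

decreases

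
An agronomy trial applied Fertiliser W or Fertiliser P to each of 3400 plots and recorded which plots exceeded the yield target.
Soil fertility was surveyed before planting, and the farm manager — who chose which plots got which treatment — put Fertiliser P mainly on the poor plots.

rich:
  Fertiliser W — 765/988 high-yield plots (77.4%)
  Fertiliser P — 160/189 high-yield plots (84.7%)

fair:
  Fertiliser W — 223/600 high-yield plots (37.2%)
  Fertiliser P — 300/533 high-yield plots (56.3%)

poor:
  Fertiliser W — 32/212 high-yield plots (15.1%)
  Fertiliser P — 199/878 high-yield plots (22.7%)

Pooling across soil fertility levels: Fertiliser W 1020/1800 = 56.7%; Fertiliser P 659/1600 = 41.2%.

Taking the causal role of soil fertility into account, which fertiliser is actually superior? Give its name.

Fertiliser P

Soil fertility differs across fertilisers for reasons unrelated to any effect of the fertiliser itself, and it separately predicts the outcome — a classic confounder. We must compare within soil fertility levels.
Within each level — rich: 77.4% vs 84.7%; fair: 37.2% vs 56.3%; poor: 15.1% vs 22.7% — Fertiliser P is higher every time.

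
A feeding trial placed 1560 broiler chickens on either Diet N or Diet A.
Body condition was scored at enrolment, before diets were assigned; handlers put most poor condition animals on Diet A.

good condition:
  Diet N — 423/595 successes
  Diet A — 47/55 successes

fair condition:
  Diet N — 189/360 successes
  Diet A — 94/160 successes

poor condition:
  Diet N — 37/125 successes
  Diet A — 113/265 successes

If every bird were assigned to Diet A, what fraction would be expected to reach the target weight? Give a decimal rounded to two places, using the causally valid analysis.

Diet A is higher inside every starting body condition stratum but Diet N is higher in aggregate. Whether to stratify depends on how starting body condition relates to the diet.
Starting body condition satisfies the back-door criterion: it is not a descendant of the diet, and it blocks the spurious path from diet to outcome. Adjusting for it (i.e., using the within-starting body condition rates) gives the causal effect.
Standardising Diet A to the population starting body condition mix: 0.417·47/55 + 0.333·94/160 + 0.250·113/265 = 0.658.

0.66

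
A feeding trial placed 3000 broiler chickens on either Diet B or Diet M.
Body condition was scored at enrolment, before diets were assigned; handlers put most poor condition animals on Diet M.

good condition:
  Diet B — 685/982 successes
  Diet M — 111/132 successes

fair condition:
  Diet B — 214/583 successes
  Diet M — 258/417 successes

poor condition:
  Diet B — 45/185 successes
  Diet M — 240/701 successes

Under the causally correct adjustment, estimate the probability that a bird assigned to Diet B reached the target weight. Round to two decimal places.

Starting body condition is set before the diet has any effect — it is not caused by the diet — and it independently drives the outcome. That makes it a confounder, so the causal comparison is within starting body condition levels.
Standardising Diet B to the population starting body condition mix: 0.371·685/982 + 0.333·214/583 + 0.295·45/185 = 0.453.

0.45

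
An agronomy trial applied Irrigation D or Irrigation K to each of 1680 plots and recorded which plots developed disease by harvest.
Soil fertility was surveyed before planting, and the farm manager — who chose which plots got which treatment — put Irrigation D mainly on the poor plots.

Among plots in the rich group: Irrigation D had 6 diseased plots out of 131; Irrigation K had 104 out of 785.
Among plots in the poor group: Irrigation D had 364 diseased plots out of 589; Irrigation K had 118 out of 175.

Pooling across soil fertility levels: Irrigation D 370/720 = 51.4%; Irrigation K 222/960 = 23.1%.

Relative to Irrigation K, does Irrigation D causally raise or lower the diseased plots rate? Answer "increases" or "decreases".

decreases

Soil fertility satisfies the back-door criterion: it is not a descendant of the irrigation, and it blocks the spurious path from irrigation to outcome. Adjusting for it (i.e., using the within-soil fertility rates) gives the causal effect.
Within each level — rich: 4.6% vs 13.2%; poor: 61.8% vs 67.4% — Irrigation D is lower every time.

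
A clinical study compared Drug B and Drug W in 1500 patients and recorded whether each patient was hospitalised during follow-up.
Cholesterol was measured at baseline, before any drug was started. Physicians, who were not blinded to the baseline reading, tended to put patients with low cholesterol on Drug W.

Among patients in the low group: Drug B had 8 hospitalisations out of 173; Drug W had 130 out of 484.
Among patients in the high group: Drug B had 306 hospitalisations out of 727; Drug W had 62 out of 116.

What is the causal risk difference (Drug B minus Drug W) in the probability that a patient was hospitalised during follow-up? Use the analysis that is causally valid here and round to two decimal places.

-0.16

Within every cholesterol level Drug B has the lower rate, yet pooled Drug W does — Simpson's reversal.
Cholesterol satisfies the back-door criterion: it is not a descendant of the drug, and it blocks the spurious path from drug to outcome. Adjusting for it (i.e., using the within-cholesterol rates) gives the causal effect.
Adjusting over the population distribution of cholesterol: 0.438·(0.046−0.269) + 0.562·(0.421−0.534) = -0.161.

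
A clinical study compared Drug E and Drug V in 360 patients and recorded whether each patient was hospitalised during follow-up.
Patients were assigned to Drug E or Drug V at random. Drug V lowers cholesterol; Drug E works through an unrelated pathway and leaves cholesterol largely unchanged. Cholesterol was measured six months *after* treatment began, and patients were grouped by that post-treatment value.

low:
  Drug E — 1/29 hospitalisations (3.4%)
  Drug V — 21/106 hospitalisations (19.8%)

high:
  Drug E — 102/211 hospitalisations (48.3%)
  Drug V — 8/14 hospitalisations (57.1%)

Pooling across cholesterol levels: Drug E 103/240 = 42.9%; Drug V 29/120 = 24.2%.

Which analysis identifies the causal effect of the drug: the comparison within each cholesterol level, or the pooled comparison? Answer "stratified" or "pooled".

Cholesterol is recorded after the drug and is itself shifted by it — it sits on the causal path from drug to outcome. Conditioning on a mediator would strip out part of the effect we want; the pooled comparison gives the total causal effect.
Pooled: Drug E 42.9% vs Drug V 24.2%; Drug V is lower overall.

pooled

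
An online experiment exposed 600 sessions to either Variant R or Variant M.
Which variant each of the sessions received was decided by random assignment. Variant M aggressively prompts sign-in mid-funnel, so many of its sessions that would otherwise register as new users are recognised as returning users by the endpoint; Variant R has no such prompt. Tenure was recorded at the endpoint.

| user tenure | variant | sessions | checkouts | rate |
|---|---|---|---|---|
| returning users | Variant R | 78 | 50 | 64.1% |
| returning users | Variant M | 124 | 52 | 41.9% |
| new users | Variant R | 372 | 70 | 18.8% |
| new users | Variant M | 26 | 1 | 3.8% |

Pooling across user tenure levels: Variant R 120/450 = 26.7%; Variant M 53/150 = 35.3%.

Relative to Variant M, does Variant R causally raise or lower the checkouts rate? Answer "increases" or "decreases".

The stratified and pooled comparisons disagree (Variant R wins within each user tenure; Variant M wins overall), so the answer turns on the causal role of user tenure.
Because the variant influences user tenure, user tenure is a post-treatment mediator, not a confounder. Stratifying on it would bias the estimate; the causal effect is the crude pooled difference.
Pooled: Variant R 26.7% vs Variant M 35.3%; Variant M is higher overall.

decreases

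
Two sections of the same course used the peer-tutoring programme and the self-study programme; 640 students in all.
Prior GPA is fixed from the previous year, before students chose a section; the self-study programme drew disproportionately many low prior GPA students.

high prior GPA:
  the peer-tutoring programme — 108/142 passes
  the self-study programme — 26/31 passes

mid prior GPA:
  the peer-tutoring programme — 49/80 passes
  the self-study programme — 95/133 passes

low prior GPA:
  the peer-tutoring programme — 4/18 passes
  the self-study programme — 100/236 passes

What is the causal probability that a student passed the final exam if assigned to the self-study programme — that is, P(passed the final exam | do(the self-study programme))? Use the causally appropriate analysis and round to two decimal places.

Since prior GPA band is a pre-existing factor (not a product of the teaching method) and it affects the outcome on its own, it is a confounder. The stratified rates, not the pooled rate, identify the causal effect.
Standardising the self-study programme to the population prior GPA band mix: 0.270·26/31 + 0.333·95/133 + 0.397·100/236 = 0.633.

0.63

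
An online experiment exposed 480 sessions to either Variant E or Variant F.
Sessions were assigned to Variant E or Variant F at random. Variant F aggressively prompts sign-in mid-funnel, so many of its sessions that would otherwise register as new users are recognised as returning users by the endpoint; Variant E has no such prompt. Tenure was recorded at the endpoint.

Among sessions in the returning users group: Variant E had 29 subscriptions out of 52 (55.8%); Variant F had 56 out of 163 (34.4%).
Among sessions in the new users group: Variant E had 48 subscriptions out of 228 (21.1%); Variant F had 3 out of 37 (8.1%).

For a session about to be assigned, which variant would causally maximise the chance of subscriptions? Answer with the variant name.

The user tenure-specific comparison favours Variant E throughout, but the pooled figures favour Variant F. The question is whether to condition on user tenure.
Because the variant influences user tenure, user tenure is a post-treatment mediator, not a confounder. Stratifying on it would bias the estimate; the causal effect is the crude pooled difference.
Pooled: Variant E 27.5% vs Variant F 29.5%; Variant F is higher overall.

Variant F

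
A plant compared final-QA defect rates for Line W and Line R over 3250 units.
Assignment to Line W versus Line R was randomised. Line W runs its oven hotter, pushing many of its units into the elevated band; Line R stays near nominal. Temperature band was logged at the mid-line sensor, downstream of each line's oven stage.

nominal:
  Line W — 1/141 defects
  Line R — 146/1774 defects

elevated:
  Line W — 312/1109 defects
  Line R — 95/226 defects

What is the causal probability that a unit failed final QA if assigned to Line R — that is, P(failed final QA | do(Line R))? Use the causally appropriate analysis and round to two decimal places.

Within every in-process temperature band level Line W has the lower rate, yet pooled Line R does — Simpson's reversal.
In-process temperature band is downstream of the line. One should not condition on a consequence of treatment, so the overall rates are the right comparison.
So P(outcome | do(Line R)) is just the pooled rate for Line R: 241/2000 = 0.120.

0.12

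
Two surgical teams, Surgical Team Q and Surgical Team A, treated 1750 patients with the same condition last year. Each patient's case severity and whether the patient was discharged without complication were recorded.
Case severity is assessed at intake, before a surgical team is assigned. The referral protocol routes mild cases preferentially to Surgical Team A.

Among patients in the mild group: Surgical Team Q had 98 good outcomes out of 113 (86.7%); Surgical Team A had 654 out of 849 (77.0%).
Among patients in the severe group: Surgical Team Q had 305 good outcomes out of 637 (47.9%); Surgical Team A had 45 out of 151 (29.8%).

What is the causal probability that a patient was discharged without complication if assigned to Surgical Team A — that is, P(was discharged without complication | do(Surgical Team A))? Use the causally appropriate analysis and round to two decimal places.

0.56

Here case severity is a common cause — it drives both which surgical team a case falls under and the outcome. The crude comparison mixes populations; the stratum-specific rates are the causally relevant ones.
Standardising Surgical Team A to the population case severity mix: 0.550·654/849 + 0.450·45/151 = 0.558.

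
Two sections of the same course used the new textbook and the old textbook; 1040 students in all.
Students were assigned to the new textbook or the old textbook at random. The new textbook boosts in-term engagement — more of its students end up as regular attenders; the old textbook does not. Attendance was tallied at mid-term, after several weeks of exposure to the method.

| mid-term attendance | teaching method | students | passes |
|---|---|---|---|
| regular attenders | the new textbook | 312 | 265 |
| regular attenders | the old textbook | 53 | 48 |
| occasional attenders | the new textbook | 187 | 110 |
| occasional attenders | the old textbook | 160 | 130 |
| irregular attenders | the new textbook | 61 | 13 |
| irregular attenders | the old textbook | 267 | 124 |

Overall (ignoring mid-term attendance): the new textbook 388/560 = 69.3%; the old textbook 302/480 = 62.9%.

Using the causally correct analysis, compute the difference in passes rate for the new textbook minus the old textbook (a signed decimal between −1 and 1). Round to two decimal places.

+0.06

Mid-term attendance lies on the pathway teaching method → mid-term attendance → outcome, so adjusting for it blocks the indirect effect. For the total causal effect of teaching method, use the unadjusted pooled rates.
The causal difference is the pooled difference: 0.693 − 0.629 = +0.064.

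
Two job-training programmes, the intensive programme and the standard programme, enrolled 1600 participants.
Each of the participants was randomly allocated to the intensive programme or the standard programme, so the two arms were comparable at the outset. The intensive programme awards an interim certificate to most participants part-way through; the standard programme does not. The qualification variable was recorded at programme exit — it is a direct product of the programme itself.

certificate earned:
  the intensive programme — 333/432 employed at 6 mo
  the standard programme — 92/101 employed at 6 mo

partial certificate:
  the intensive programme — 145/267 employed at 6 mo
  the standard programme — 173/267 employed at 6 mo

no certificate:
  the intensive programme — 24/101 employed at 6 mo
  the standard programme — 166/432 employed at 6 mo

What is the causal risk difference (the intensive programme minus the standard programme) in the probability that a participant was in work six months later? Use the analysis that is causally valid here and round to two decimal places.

The distribution of qualification attained during the programme is itself part of what the programme does — it is an intermediate outcome. Holding it fixed would remove that part of the effect; the total effect is the pooled difference.
The causal difference is the pooled difference: 0.627 − 0.539 = +0.089.

+0.09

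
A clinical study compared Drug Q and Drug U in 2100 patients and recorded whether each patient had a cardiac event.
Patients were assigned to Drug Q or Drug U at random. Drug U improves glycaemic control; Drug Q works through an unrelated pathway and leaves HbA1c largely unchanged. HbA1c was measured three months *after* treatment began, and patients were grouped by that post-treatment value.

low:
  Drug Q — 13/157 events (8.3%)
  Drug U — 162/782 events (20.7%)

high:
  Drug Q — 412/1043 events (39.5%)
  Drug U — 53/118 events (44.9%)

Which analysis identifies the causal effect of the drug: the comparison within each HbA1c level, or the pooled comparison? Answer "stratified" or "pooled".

pooled

The distribution of HbA1c is itself part of what the drug does — it is an intermediate outcome. Holding it fixed would remove that part of the effect; the total effect is the pooled difference.
Pooled: Drug Q 35.4% vs Drug U 23.9%; Drug U is lower overall.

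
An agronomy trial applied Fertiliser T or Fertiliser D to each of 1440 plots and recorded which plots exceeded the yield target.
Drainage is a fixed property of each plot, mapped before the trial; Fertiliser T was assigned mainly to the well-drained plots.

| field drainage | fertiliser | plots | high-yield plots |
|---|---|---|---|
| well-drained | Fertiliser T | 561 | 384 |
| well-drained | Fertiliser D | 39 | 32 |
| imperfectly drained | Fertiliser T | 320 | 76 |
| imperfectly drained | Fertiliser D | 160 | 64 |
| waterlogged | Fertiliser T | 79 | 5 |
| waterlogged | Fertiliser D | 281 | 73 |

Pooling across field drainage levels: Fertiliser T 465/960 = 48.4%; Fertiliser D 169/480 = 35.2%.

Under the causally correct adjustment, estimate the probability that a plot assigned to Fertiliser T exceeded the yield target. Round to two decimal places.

0.38

Here field drainage is a common cause — it drives both which fertiliser a case falls under and the outcome. The crude comparison mixes populations; the stratum-specific rates are the causally relevant ones.
Standardising Fertiliser T to the population field drainage mix: 0.417·384/561 + 0.333·76/320 + 0.250·5/79 = 0.380.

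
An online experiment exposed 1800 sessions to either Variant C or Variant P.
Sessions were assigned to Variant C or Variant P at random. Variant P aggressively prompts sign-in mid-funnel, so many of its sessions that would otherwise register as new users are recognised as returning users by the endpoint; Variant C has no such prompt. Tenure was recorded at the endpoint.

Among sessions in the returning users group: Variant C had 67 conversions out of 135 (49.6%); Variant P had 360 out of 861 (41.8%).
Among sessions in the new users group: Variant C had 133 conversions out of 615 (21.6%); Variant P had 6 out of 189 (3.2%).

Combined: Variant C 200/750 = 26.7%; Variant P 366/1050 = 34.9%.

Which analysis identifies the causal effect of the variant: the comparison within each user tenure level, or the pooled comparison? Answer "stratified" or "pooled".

Because the variant influences user tenure, user tenure is a post-treatment mediator, not a confounder. Stratifying on it would bias the estimate; the causal effect is the crude pooled difference.
Pooled: Variant C 26.7% vs Variant P 34.9%; Variant P is higher overall.

pooled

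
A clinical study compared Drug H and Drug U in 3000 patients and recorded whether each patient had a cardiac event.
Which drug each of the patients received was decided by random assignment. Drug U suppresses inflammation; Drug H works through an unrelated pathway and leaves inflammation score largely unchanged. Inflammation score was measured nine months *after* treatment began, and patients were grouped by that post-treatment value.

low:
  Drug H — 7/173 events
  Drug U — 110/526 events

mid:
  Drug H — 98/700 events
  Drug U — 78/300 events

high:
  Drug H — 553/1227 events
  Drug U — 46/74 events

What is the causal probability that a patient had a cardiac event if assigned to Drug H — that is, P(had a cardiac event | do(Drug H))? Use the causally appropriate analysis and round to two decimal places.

Inflammation score is recorded after the drug and is itself shifted by it — it sits on the causal path from drug to outcome. Conditioning on a mediator would strip out part of the effect we want; the pooled comparison gives the total causal effect.
So P(outcome | do(Drug H)) is just the pooled rate for Drug H: 658/2100 = 0.313.

0.31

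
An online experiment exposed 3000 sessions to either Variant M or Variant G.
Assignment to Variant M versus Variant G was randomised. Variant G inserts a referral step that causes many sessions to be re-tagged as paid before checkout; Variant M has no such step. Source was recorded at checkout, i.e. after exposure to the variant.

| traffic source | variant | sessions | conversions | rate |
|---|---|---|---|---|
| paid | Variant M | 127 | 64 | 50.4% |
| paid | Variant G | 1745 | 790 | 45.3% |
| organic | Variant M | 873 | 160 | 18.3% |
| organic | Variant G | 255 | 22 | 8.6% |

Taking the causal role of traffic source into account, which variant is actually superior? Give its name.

Variant G

Variant M is higher inside every traffic source stratum but Variant G is higher in aggregate. Whether to stratify depends on how traffic source relates to the variant.
The distribution of traffic source is itself part of what the variant does — it is an intermediate outcome. Holding it fixed would remove that part of the effect; the total effect is the pooled difference.
Pooled: Variant M 22.4% vs Variant G 40.6%; Variant G is higher overall.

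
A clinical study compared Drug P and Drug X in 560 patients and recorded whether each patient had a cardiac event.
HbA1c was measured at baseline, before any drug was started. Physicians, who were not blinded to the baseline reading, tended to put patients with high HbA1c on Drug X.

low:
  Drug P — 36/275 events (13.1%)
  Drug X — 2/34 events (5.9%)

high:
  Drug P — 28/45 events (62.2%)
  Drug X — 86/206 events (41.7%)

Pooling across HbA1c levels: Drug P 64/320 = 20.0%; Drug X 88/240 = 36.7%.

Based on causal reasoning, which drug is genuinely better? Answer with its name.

Drug X

The HbA1c-specific comparison favours Drug X throughout, but the pooled figures favour Drug P. The question is whether to condition on HbA1c.
HbA1c is set before the drug has any effect — it is not caused by the drug — and it independently drives the outcome. That makes it a confounder, so the causal comparison is within HbA1c levels.
Within each level — low: 13.1% vs 5.9%; high: 62.2% vs 41.7% — Drug X is lower every time.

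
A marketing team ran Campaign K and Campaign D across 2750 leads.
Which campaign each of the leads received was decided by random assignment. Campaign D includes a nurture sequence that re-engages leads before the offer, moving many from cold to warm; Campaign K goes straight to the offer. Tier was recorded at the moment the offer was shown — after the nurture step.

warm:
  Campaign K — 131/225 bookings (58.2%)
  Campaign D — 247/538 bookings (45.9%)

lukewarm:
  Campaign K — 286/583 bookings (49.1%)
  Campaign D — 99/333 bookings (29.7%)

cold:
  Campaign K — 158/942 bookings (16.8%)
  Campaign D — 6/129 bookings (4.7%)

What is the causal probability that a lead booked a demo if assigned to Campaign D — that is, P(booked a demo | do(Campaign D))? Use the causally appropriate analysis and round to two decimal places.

0.35

The stratified and pooled comparisons disagree (Campaign K wins within each engagement tier; Campaign D wins overall), so the answer turns on the causal role of engagement tier.
Engagement tier here is a post-treatment variable shaped by the campaign; conditioning on it would introduce bias rather than remove it. The overall comparison is the causal one.
So P(outcome | do(Campaign D)) is just the pooled rate for Campaign D: 352/1000 = 0.352.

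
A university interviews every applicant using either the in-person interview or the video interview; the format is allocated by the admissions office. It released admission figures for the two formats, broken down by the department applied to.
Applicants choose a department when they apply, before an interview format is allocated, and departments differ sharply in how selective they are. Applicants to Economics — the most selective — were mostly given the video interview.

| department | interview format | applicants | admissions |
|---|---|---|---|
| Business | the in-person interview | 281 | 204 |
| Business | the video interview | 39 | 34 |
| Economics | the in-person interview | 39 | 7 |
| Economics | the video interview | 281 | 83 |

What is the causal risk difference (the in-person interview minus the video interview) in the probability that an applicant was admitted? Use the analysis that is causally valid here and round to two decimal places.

the video interview is higher inside every department stratum but the in-person interview is higher in aggregate. Whether to stratify depends on how department relates to the interview format.
Nothing the interview format does changes department; the imbalance is an allocation artefact. With department also predicting the outcome, the pooled figure is confounded, and the within-stratum comparison is the causal one.
Adjusting over the population distribution of department: 0.500·(0.726−0.872) + 0.500·(0.179−0.295) = -0.131.

-0.13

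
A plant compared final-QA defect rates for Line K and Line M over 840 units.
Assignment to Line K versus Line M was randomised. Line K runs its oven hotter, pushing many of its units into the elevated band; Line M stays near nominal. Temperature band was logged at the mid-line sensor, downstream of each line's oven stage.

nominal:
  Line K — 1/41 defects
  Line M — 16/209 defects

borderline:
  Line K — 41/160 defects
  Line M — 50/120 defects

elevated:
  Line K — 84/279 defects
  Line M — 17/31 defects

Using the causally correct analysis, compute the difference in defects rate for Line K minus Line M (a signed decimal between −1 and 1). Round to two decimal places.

+0.03

The stratified and pooled comparisons disagree (Line K wins within each in-process temperature band; Line M wins overall), so the answer turns on the causal role of in-process temperature band.
In-process temperature band is recorded after the line and is itself shifted by it — it sits on the causal path from line to outcome. Conditioning on a mediator would strip out part of the effect we want; the pooled comparison gives the total causal effect.
The causal difference is the pooled difference: 0.263 − 0.231 = +0.032.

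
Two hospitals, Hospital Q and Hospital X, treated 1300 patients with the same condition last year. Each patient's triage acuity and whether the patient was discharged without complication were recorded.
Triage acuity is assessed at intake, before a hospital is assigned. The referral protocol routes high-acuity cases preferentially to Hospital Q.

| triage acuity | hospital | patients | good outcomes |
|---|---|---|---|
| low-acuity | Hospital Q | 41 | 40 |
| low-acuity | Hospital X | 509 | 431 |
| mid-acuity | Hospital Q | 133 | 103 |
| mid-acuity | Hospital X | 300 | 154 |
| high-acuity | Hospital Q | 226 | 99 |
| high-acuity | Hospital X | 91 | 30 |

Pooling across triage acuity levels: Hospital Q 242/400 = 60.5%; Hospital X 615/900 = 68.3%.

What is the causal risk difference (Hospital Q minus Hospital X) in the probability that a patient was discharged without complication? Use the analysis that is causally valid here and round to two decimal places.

+0.17

The imbalance in triage acuity arose from how patients were allocated, not from anything the hospital did; and triage acuity independently affects the outcome. The pooled gap is confounded — condition on triage acuity.
Adjusting over the population distribution of triage acuity: 0.423·(0.976−0.847) + 0.333·(0.774−0.513) + 0.244·(0.438−0.330) = +0.168.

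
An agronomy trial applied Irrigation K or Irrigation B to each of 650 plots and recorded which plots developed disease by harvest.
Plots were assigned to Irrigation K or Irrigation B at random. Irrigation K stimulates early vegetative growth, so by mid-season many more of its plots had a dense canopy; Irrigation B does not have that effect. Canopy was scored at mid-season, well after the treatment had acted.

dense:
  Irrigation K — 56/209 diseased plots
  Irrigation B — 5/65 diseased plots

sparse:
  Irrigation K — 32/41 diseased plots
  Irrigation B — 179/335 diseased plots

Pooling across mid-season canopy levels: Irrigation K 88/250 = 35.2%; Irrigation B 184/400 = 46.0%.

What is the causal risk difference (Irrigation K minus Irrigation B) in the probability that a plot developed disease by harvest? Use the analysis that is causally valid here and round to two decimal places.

Stratifying would compare irrigations among plots the irrigations themselves sorted into mid-season canopy groups — a form of selection on an intermediate. The unconditioned pooled rates give the total causal effect.
The causal difference is the pooled difference: 0.352 − 0.460 = -0.108.

-0.11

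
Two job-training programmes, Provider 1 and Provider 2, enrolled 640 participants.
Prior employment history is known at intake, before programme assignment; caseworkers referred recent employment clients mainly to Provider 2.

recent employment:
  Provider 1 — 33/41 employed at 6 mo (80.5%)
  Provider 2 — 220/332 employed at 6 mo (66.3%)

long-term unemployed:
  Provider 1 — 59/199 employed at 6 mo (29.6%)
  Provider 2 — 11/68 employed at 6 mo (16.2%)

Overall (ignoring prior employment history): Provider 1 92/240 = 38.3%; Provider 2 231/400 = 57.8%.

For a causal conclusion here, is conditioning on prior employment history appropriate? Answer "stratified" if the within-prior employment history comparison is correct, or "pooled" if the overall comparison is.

stratified

The prior employment history-specific comparison favours Provider 1 throughout, but the pooled figures favour Provider 2. The question is whether to condition on prior employment history.
Since prior employment history is a pre-existing factor (not a product of the programme) and it affects the outcome on its own, it is a confounder. The stratified rates, not the pooled rate, identify the causal effect.
Within each level — recent employment: 80.5% vs 66.3%; long-term unemployed: 29.6% vs 16.2% — Provider 1 is higher every time.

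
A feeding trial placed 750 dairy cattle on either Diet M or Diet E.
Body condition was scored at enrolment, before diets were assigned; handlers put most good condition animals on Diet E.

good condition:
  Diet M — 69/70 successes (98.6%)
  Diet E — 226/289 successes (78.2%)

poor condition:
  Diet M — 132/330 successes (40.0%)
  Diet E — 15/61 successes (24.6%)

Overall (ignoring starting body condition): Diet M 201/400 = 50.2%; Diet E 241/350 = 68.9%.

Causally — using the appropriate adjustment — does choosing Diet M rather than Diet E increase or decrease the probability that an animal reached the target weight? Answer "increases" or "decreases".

increases

Starting body condition is set before the diet has any effect — it is not caused by the diet — and it independently drives the outcome. That makes it a confounder, so the causal comparison is within starting body condition levels.
Within each level — good condition: 98.6% vs 78.2%; poor condition: 40.0% vs 24.6% — Diet M is higher every time.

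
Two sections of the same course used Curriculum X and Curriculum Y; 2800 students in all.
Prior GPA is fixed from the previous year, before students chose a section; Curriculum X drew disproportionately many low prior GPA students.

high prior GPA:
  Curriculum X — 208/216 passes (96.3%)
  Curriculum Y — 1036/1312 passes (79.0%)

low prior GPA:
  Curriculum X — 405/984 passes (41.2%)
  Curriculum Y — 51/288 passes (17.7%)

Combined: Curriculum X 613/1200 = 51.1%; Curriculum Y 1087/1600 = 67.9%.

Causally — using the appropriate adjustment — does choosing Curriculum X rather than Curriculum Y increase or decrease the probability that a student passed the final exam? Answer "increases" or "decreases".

increases

The prior GPA band-specific comparison favours Curriculum X throughout, but the pooled figures favour Curriculum Y. The question is whether to condition on prior GPA band.
Prior GPA band satisfies the back-door criterion: it is not a descendant of the teaching method, and it blocks the spurious path from teaching method to outcome. Adjusting for it (i.e., using the within-prior GPA band rates) gives the causal effect.
Within each level — high prior GPA: 96.3% vs 79.0%; low prior GPA: 41.2% vs 17.7% — Curriculum X is higher every time.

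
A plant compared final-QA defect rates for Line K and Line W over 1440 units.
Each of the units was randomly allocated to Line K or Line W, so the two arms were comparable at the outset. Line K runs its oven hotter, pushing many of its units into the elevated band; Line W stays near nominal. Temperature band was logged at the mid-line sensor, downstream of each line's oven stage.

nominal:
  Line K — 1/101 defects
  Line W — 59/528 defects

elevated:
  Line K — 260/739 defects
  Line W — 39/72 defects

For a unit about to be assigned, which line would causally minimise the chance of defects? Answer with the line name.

Line W

Within every in-process temperature band level Line K has the lower rate, yet pooled Line W does — Simpson's reversal.
In-process temperature band is downstream of the line. One should not condition on a consequence of treatment, so the overall rates are the right comparison.
Pooled: Line K 31.1% vs Line W 16.3%; Line W is lower overall.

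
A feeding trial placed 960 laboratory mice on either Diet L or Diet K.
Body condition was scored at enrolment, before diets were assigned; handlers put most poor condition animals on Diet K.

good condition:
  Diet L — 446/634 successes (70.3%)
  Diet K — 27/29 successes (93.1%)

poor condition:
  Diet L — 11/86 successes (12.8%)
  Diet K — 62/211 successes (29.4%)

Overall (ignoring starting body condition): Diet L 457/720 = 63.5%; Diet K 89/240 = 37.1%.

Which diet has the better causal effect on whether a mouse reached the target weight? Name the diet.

Diet K

Nothing the diet does changes starting body condition; the imbalance is an allocation artefact. With starting body condition also predicting the outcome, the pooled figure is confounded, and the within-stratum comparison is the causal one.
Within each level — good condition: 70.3% vs 93.1%; poor condition: 12.8% vs 29.4% — Diet K is higher every time.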